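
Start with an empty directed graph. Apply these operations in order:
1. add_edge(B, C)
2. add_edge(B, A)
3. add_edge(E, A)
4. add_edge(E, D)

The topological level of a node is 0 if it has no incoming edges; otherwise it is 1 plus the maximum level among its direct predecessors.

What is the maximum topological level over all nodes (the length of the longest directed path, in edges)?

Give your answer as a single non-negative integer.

Answer: 1

Derivation:
Op 1: add_edge(B, C). Edges now: 1
Op 2: add_edge(B, A). Edges now: 2
Op 3: add_edge(E, A). Edges now: 3
Op 4: add_edge(E, D). Edges now: 4
Compute levels (Kahn BFS):
  sources (in-degree 0): B, E
  process B: level=0
    B->A: in-degree(A)=1, level(A)>=1
    B->C: in-degree(C)=0, level(C)=1, enqueue
  process E: level=0
    E->A: in-degree(A)=0, level(A)=1, enqueue
    E->D: in-degree(D)=0, level(D)=1, enqueue
  process C: level=1
  process A: level=1
  process D: level=1
All levels: A:1, B:0, C:1, D:1, E:0
max level = 1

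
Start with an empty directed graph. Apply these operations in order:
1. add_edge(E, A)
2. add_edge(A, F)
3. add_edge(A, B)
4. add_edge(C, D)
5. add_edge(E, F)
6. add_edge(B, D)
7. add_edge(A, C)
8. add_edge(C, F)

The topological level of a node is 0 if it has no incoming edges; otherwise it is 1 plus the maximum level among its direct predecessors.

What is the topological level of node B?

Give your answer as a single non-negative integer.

Answer: 2

Derivation:
Op 1: add_edge(E, A). Edges now: 1
Op 2: add_edge(A, F). Edges now: 2
Op 3: add_edge(A, B). Edges now: 3
Op 4: add_edge(C, D). Edges now: 4
Op 5: add_edge(E, F). Edges now: 5
Op 6: add_edge(B, D). Edges now: 6
Op 7: add_edge(A, C). Edges now: 7
Op 8: add_edge(C, F). Edges now: 8
Compute levels (Kahn BFS):
  sources (in-degree 0): E
  process E: level=0
    E->A: in-degree(A)=0, level(A)=1, enqueue
    E->F: in-degree(F)=2, level(F)>=1
  process A: level=1
    A->B: in-degree(B)=0, level(B)=2, enqueue
    A->C: in-degree(C)=0, level(C)=2, enqueue
    A->F: in-degree(F)=1, level(F)>=2
  process B: level=2
    B->D: in-degree(D)=1, level(D)>=3
  process C: level=2
    C->D: in-degree(D)=0, level(D)=3, enqueue
    C->F: in-degree(F)=0, level(F)=3, enqueue
  process D: level=3
  process F: level=3
All levels: A:1, B:2, C:2, D:3, E:0, F:3
level(B) = 2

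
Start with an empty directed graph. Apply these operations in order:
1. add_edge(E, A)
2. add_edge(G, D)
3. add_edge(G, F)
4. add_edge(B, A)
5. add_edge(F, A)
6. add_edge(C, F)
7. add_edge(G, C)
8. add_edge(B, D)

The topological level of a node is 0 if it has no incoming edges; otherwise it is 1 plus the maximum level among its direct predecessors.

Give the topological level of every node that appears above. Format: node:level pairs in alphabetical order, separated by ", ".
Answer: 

Answer: A:3, B:0, C:1, D:1, E:0, F:2, G:0

Derivation:
Op 1: add_edge(E, A). Edges now: 1
Op 2: add_edge(G, D). Edges now: 2
Op 3: add_edge(G, F). Edges now: 3
Op 4: add_edge(B, A). Edges now: 4
Op 5: add_edge(F, A). Edges now: 5
Op 6: add_edge(C, F). Edges now: 6
Op 7: add_edge(G, C). Edges now: 7
Op 8: add_edge(B, D). Edges now: 8
Compute levels (Kahn BFS):
  sources (in-degree 0): B, E, G
  process B: level=0
    B->A: in-degree(A)=2, level(A)>=1
    B->D: in-degree(D)=1, level(D)>=1
  process E: level=0
    E->A: in-degree(A)=1, level(A)>=1
  process G: level=0
    G->C: in-degree(C)=0, level(C)=1, enqueue
    G->D: in-degree(D)=0, level(D)=1, enqueue
    G->F: in-degree(F)=1, level(F)>=1
  process C: level=1
    C->F: in-degree(F)=0, level(F)=2, enqueue
  process D: level=1
  process F: level=2
    F->A: in-degree(A)=0, level(A)=3, enqueue
  process A: level=3
All levels: A:3, B:0, C:1, D:1, E:0, F:2, G:0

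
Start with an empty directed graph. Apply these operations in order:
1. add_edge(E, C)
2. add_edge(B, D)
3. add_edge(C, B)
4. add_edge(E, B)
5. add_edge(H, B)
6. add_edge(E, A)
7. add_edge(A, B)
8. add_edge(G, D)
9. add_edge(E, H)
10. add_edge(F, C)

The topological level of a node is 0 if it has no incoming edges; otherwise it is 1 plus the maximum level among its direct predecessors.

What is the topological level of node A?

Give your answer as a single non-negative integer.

Op 1: add_edge(E, C). Edges now: 1
Op 2: add_edge(B, D). Edges now: 2
Op 3: add_edge(C, B). Edges now: 3
Op 4: add_edge(E, B). Edges now: 4
Op 5: add_edge(H, B). Edges now: 5
Op 6: add_edge(E, A). Edges now: 6
Op 7: add_edge(A, B). Edges now: 7
Op 8: add_edge(G, D). Edges now: 8
Op 9: add_edge(E, H). Edges now: 9
Op 10: add_edge(F, C). Edges now: 10
Compute levels (Kahn BFS):
  sources (in-degree 0): E, F, G
  process E: level=0
    E->A: in-degree(A)=0, level(A)=1, enqueue
    E->B: in-degree(B)=3, level(B)>=1
    E->C: in-degree(C)=1, level(C)>=1
    E->H: in-degree(H)=0, level(H)=1, enqueue
  process F: level=0
    F->C: in-degree(C)=0, level(C)=1, enqueue
  process G: level=0
    G->D: in-degree(D)=1, level(D)>=1
  process A: level=1
    A->B: in-degree(B)=2, level(B)>=2
  process H: level=1
    H->B: in-degree(B)=1, level(B)>=2
  process C: level=1
    C->B: in-degree(B)=0, level(B)=2, enqueue
  process B: level=2
    B->D: in-degree(D)=0, level(D)=3, enqueue
  process D: level=3
All levels: A:1, B:2, C:1, D:3, E:0, F:0, G:0, H:1
level(A) = 1

Answer: 1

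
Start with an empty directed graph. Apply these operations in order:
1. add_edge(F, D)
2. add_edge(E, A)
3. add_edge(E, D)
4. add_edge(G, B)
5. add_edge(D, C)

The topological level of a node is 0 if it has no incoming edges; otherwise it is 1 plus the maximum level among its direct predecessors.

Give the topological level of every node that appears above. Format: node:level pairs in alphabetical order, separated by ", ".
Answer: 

Op 1: add_edge(F, D). Edges now: 1
Op 2: add_edge(E, A). Edges now: 2
Op 3: add_edge(E, D). Edges now: 3
Op 4: add_edge(G, B). Edges now: 4
Op 5: add_edge(D, C). Edges now: 5
Compute levels (Kahn BFS):
  sources (in-degree 0): E, F, G
  process E: level=0
    E->A: in-degree(A)=0, level(A)=1, enqueue
    E->D: in-degree(D)=1, level(D)>=1
  process F: level=0
    F->D: in-degree(D)=0, level(D)=1, enqueue
  process G: level=0
    G->B: in-degree(B)=0, level(B)=1, enqueue
  process A: level=1
  process D: level=1
    D->C: in-degree(C)=0, level(C)=2, enqueue
  process B: level=1
  process C: level=2
All levels: A:1, B:1, C:2, D:1, E:0, F:0, G:0

Answer: A:1, B:1, C:2, D:1, E:0, F:0, G:0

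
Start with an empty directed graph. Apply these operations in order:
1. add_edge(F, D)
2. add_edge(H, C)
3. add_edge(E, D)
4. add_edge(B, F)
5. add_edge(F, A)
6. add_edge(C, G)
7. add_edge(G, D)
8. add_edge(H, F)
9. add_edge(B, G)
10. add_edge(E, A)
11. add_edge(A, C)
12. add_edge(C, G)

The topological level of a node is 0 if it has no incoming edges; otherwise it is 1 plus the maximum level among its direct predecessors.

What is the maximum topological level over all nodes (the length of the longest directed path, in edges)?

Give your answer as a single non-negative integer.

Answer: 5

Derivation:
Op 1: add_edge(F, D). Edges now: 1
Op 2: add_edge(H, C). Edges now: 2
Op 3: add_edge(E, D). Edges now: 3
Op 4: add_edge(B, F). Edges now: 4
Op 5: add_edge(F, A). Edges now: 5
Op 6: add_edge(C, G). Edges now: 6
Op 7: add_edge(G, D). Edges now: 7
Op 8: add_edge(H, F). Edges now: 8
Op 9: add_edge(B, G). Edges now: 9
Op 10: add_edge(E, A). Edges now: 10
Op 11: add_edge(A, C). Edges now: 11
Op 12: add_edge(C, G) (duplicate, no change). Edges now: 11
Compute levels (Kahn BFS):
  sources (in-degree 0): B, E, H
  process B: level=0
    B->F: in-degree(F)=1, level(F)>=1
    B->G: in-degree(G)=1, level(G)>=1
  process E: level=0
    E->A: in-degree(A)=1, level(A)>=1
    E->D: in-degree(D)=2, level(D)>=1
  process H: level=0
    H->C: in-degree(C)=1, level(C)>=1
    H->F: in-degree(F)=0, level(F)=1, enqueue
  process F: level=1
    F->A: in-degree(A)=0, level(A)=2, enqueue
    F->D: in-degree(D)=1, level(D)>=2
  process A: level=2
    A->C: in-degree(C)=0, level(C)=3, enqueue
  process C: level=3
    C->G: in-degree(G)=0, level(G)=4, enqueue
  process G: level=4
    G->D: in-degree(D)=0, level(D)=5, enqueue
  process D: level=5
All levels: A:2, B:0, C:3, D:5, E:0, F:1, G:4, H:0
max level = 5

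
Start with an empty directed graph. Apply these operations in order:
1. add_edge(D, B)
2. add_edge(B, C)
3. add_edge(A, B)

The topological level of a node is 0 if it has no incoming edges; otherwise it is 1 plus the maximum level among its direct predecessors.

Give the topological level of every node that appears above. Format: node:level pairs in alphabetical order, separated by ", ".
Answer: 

Answer: A:0, B:1, C:2, D:0

Derivation:
Op 1: add_edge(D, B). Edges now: 1
Op 2: add_edge(B, C). Edges now: 2
Op 3: add_edge(A, B). Edges now: 3
Compute levels (Kahn BFS):
  sources (in-degree 0): A, D
  process A: level=0
    A->B: in-degree(B)=1, level(B)>=1
  process D: level=0
    D->B: in-degree(B)=0, level(B)=1, enqueue
  process B: level=1
    B->C: in-degree(C)=0, level(C)=2, enqueue
  process C: level=2
All levels: A:0, B:1, C:2, D:0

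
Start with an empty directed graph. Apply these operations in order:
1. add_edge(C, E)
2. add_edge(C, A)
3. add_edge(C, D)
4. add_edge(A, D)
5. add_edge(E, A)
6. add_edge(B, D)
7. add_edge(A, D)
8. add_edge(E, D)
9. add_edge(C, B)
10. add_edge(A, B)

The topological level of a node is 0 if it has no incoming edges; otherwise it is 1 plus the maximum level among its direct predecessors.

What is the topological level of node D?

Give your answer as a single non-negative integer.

Op 1: add_edge(C, E). Edges now: 1
Op 2: add_edge(C, A). Edges now: 2
Op 3: add_edge(C, D). Edges now: 3
Op 4: add_edge(A, D). Edges now: 4
Op 5: add_edge(E, A). Edges now: 5
Op 6: add_edge(B, D). Edges now: 6
Op 7: add_edge(A, D) (duplicate, no change). Edges now: 6
Op 8: add_edge(E, D). Edges now: 7
Op 9: add_edge(C, B). Edges now: 8
Op 10: add_edge(A, B). Edges now: 9
Compute levels (Kahn BFS):
  sources (in-degree 0): C
  process C: level=0
    C->A: in-degree(A)=1, level(A)>=1
    C->B: in-degree(B)=1, level(B)>=1
    C->D: in-degree(D)=3, level(D)>=1
    C->E: in-degree(E)=0, level(E)=1, enqueue
  process E: level=1
    E->A: in-degree(A)=0, level(A)=2, enqueue
    E->D: in-degree(D)=2, level(D)>=2
  process A: level=2
    A->B: in-degree(B)=0, level(B)=3, enqueue
    A->D: in-degree(D)=1, level(D)>=3
  process B: level=3
    B->D: in-degree(D)=0, level(D)=4, enqueue
  process D: level=4
All levels: A:2, B:3, C:0, D:4, E:1
level(D) = 4

Answer: 4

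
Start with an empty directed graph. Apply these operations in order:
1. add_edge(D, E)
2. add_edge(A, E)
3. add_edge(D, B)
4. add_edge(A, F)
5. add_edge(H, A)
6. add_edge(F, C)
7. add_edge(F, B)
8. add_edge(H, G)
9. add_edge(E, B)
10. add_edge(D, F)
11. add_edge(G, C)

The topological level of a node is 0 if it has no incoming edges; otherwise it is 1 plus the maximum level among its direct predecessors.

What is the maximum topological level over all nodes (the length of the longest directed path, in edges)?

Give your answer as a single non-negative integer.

Answer: 3

Derivation:
Op 1: add_edge(D, E). Edges now: 1
Op 2: add_edge(A, E). Edges now: 2
Op 3: add_edge(D, B). Edges now: 3
Op 4: add_edge(A, F). Edges now: 4
Op 5: add_edge(H, A). Edges now: 5
Op 6: add_edge(F, C). Edges now: 6
Op 7: add_edge(F, B). Edges now: 7
Op 8: add_edge(H, G). Edges now: 8
Op 9: add_edge(E, B). Edges now: 9
Op 10: add_edge(D, F). Edges now: 10
Op 11: add_edge(G, C). Edges now: 11
Compute levels (Kahn BFS):
  sources (in-degree 0): D, H
  process D: level=0
    D->B: in-degree(B)=2, level(B)>=1
    D->E: in-degree(E)=1, level(E)>=1
    D->F: in-degree(F)=1, level(F)>=1
  process H: level=0
    H->A: in-degree(A)=0, level(A)=1, enqueue
    H->G: in-degree(G)=0, level(G)=1, enqueue
  process A: level=1
    A->E: in-degree(E)=0, level(E)=2, enqueue
    A->F: in-degree(F)=0, level(F)=2, enqueue
  process G: level=1
    G->C: in-degree(C)=1, level(C)>=2
  process E: level=2
    E->B: in-degree(B)=1, level(B)>=3
  process F: level=2
    F->B: in-degree(B)=0, level(B)=3, enqueue
    F->C: in-degree(C)=0, level(C)=3, enqueue
  process B: level=3
  process C: level=3
All levels: A:1, B:3, C:3, D:0, E:2, F:2, G:1, H:0
max level = 3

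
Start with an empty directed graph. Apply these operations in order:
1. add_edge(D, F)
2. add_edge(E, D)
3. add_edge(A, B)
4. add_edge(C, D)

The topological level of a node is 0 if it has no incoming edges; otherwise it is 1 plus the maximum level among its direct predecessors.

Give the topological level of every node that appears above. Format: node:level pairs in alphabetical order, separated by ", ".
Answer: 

Answer: A:0, B:1, C:0, D:1, E:0, F:2

Derivation:
Op 1: add_edge(D, F). Edges now: 1
Op 2: add_edge(E, D). Edges now: 2
Op 3: add_edge(A, B). Edges now: 3
Op 4: add_edge(C, D). Edges now: 4
Compute levels (Kahn BFS):
  sources (in-degree 0): A, C, E
  process A: level=0
    A->B: in-degree(B)=0, level(B)=1, enqueue
  process C: level=0
    C->D: in-degree(D)=1, level(D)>=1
  process E: level=0
    E->D: in-degree(D)=0, level(D)=1, enqueue
  process B: level=1
  process D: level=1
    D->F: in-degree(F)=0, level(F)=2, enqueue
  process F: level=2
All levels: A:0, B:1, C:0, D:1, E:0, F:2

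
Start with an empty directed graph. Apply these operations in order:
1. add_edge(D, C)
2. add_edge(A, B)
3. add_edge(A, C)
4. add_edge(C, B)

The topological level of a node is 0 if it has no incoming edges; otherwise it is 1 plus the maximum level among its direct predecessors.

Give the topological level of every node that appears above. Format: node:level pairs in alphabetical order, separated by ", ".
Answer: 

Answer: A:0, B:2, C:1, D:0

Derivation:
Op 1: add_edge(D, C). Edges now: 1
Op 2: add_edge(A, B). Edges now: 2
Op 3: add_edge(A, C). Edges now: 3
Op 4: add_edge(C, B). Edges now: 4
Compute levels (Kahn BFS):
  sources (in-degree 0): A, D
  process A: level=0
    A->B: in-degree(B)=1, level(B)>=1
    A->C: in-degree(C)=1, level(C)>=1
  process D: level=0
    D->C: in-degree(C)=0, level(C)=1, enqueue
  process C: level=1
    C->B: in-degree(B)=0, level(B)=2, enqueue
  process B: level=2
All levels: A:0, B:2, C:1, D:0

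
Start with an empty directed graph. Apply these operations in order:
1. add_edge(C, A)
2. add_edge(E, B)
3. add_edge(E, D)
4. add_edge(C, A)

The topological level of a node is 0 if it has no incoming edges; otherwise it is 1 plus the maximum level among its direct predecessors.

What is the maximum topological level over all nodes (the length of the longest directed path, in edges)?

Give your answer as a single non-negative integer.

Answer: 1

Derivation:
Op 1: add_edge(C, A). Edges now: 1
Op 2: add_edge(E, B). Edges now: 2
Op 3: add_edge(E, D). Edges now: 3
Op 4: add_edge(C, A) (duplicate, no change). Edges now: 3
Compute levels (Kahn BFS):
  sources (in-degree 0): C, E
  process C: level=0
    C->A: in-degree(A)=0, level(A)=1, enqueue
  process E: level=0
    E->B: in-degree(B)=0, level(B)=1, enqueue
    E->D: in-degree(D)=0, level(D)=1, enqueue
  process A: level=1
  process B: level=1
  process D: level=1
All levels: A:1, B:1, C:0, D:1, E:0
max level = 1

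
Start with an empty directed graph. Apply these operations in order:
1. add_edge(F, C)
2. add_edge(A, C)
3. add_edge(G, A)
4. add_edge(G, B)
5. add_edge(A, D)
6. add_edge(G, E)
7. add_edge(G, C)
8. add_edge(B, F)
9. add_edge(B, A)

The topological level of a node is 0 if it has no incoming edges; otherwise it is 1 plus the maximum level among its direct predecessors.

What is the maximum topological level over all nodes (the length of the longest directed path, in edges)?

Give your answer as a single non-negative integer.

Answer: 3

Derivation:
Op 1: add_edge(F, C). Edges now: 1
Op 2: add_edge(A, C). Edges now: 2
Op 3: add_edge(G, A). Edges now: 3
Op 4: add_edge(G, B). Edges now: 4
Op 5: add_edge(A, D). Edges now: 5
Op 6: add_edge(G, E). Edges now: 6
Op 7: add_edge(G, C). Edges now: 7
Op 8: add_edge(B, F). Edges now: 8
Op 9: add_edge(B, A). Edges now: 9
Compute levels (Kahn BFS):
  sources (in-degree 0): G
  process G: level=0
    G->A: in-degree(A)=1, level(A)>=1
    G->B: in-degree(B)=0, level(B)=1, enqueue
    G->C: in-degree(C)=2, level(C)>=1
    G->E: in-degree(E)=0, level(E)=1, enqueue
  process B: level=1
    B->A: in-degree(A)=0, level(A)=2, enqueue
    B->F: in-degree(F)=0, level(F)=2, enqueue
  process E: level=1
  process A: level=2
    A->C: in-degree(C)=1, level(C)>=3
    A->D: in-degree(D)=0, level(D)=3, enqueue
  process F: level=2
    F->C: in-degree(C)=0, level(C)=3, enqueue
  process D: level=3
  process C: level=3
All levels: A:2, B:1, C:3, D:3, E:1, F:2, G:0
max level = 3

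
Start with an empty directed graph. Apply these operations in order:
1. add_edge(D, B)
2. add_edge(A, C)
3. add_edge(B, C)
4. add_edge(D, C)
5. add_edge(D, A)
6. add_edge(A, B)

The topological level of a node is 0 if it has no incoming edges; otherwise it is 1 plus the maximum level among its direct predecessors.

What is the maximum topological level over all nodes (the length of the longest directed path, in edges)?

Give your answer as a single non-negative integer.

Op 1: add_edge(D, B). Edges now: 1
Op 2: add_edge(A, C). Edges now: 2
Op 3: add_edge(B, C). Edges now: 3
Op 4: add_edge(D, C). Edges now: 4
Op 5: add_edge(D, A). Edges now: 5
Op 6: add_edge(A, B). Edges now: 6
Compute levels (Kahn BFS):
  sources (in-degree 0): D
  process D: level=0
    D->A: in-degree(A)=0, level(A)=1, enqueue
    D->B: in-degree(B)=1, level(B)>=1
    D->C: in-degree(C)=2, level(C)>=1
  process A: level=1
    A->B: in-degree(B)=0, level(B)=2, enqueue
    A->C: in-degree(C)=1, level(C)>=2
  process B: level=2
    B->C: in-degree(C)=0, level(C)=3, enqueue
  process C: level=3
All levels: A:1, B:2, C:3, D:0
max level = 3

Answer: 3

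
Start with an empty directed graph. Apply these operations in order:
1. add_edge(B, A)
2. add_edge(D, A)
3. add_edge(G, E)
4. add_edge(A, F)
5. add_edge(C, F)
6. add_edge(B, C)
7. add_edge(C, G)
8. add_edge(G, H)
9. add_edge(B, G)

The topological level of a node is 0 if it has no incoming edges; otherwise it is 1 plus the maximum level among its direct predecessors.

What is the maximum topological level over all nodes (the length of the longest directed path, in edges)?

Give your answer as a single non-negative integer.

Op 1: add_edge(B, A). Edges now: 1
Op 2: add_edge(D, A). Edges now: 2
Op 3: add_edge(G, E). Edges now: 3
Op 4: add_edge(A, F). Edges now: 4
Op 5: add_edge(C, F). Edges now: 5
Op 6: add_edge(B, C). Edges now: 6
Op 7: add_edge(C, G). Edges now: 7
Op 8: add_edge(G, H). Edges now: 8
Op 9: add_edge(B, G). Edges now: 9
Compute levels (Kahn BFS):
  sources (in-degree 0): B, D
  process B: level=0
    B->A: in-degree(A)=1, level(A)>=1
    B->C: in-degree(C)=0, level(C)=1, enqueue
    B->G: in-degree(G)=1, level(G)>=1
  process D: level=0
    D->A: in-degree(A)=0, level(A)=1, enqueue
  process C: level=1
    C->F: in-degree(F)=1, level(F)>=2
    C->G: in-degree(G)=0, level(G)=2, enqueue
  process A: level=1
    A->F: in-degree(F)=0, level(F)=2, enqueue
  process G: level=2
    G->E: in-degree(E)=0, level(E)=3, enqueue
    G->H: in-degree(H)=0, level(H)=3, enqueue
  process F: level=2
  process E: level=3
  process H: level=3
All levels: A:1, B:0, C:1, D:0, E:3, F:2, G:2, H:3
max level = 3

Answer: 3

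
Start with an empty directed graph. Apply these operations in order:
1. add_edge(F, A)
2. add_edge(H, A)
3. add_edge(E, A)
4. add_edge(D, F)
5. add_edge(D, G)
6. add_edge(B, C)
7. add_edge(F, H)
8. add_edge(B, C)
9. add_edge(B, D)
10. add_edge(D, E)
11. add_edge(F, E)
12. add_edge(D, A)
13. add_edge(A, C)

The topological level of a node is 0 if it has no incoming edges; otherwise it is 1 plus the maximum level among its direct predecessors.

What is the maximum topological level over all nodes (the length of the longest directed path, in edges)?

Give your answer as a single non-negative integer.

Op 1: add_edge(F, A). Edges now: 1
Op 2: add_edge(H, A). Edges now: 2
Op 3: add_edge(E, A). Edges now: 3
Op 4: add_edge(D, F). Edges now: 4
Op 5: add_edge(D, G). Edges now: 5
Op 6: add_edge(B, C). Edges now: 6
Op 7: add_edge(F, H). Edges now: 7
Op 8: add_edge(B, C) (duplicate, no change). Edges now: 7
Op 9: add_edge(B, D). Edges now: 8
Op 10: add_edge(D, E). Edges now: 9
Op 11: add_edge(F, E). Edges now: 10
Op 12: add_edge(D, A). Edges now: 11
Op 13: add_edge(A, C). Edges now: 12
Compute levels (Kahn BFS):
  sources (in-degree 0): B
  process B: level=0
    B->C: in-degree(C)=1, level(C)>=1
    B->D: in-degree(D)=0, level(D)=1, enqueue
  process D: level=1
    D->A: in-degree(A)=3, level(A)>=2
    D->E: in-degree(E)=1, level(E)>=2
    D->F: in-degree(F)=0, level(F)=2, enqueue
    D->G: in-degree(G)=0, level(G)=2, enqueue
  process F: level=2
    F->A: in-degree(A)=2, level(A)>=3
    F->E: in-degree(E)=0, level(E)=3, enqueue
    F->H: in-degree(H)=0, level(H)=3, enqueue
  process G: level=2
  process E: level=3
    E->A: in-degree(A)=1, level(A)>=4
  process H: level=3
    H->A: in-degree(A)=0, level(A)=4, enqueue
  process A: level=4
    A->C: in-degree(C)=0, level(C)=5, enqueue
  process C: level=5
All levels: A:4, B:0, C:5, D:1, E:3, F:2, G:2, H:3
max level = 5

Answer: 5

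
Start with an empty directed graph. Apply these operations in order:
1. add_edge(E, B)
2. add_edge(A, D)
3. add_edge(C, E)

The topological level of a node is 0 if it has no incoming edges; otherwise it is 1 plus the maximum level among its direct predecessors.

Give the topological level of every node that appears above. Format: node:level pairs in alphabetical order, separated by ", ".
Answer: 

Answer: A:0, B:2, C:0, D:1, E:1

Derivation:
Op 1: add_edge(E, B). Edges now: 1
Op 2: add_edge(A, D). Edges now: 2
Op 3: add_edge(C, E). Edges now: 3
Compute levels (Kahn BFS):
  sources (in-degree 0): A, C
  process A: level=0
    A->D: in-degree(D)=0, level(D)=1, enqueue
  process C: level=0
    C->E: in-degree(E)=0, level(E)=1, enqueue
  process D: level=1
  process E: level=1
    E->B: in-degree(B)=0, level(B)=2, enqueue
  process B: level=2
All levels: A:0, B:2, C:0, D:1, E:1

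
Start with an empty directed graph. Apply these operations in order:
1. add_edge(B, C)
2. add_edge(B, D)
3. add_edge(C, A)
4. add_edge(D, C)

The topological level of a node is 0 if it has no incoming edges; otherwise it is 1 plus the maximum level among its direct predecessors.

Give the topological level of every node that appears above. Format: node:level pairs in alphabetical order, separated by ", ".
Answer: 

Op 1: add_edge(B, C). Edges now: 1
Op 2: add_edge(B, D). Edges now: 2
Op 3: add_edge(C, A). Edges now: 3
Op 4: add_edge(D, C). Edges now: 4
Compute levels (Kahn BFS):
  sources (in-degree 0): B
  process B: level=0
    B->C: in-degree(C)=1, level(C)>=1
    B->D: in-degree(D)=0, level(D)=1, enqueue
  process D: level=1
    D->C: in-degree(C)=0, level(C)=2, enqueue
  process C: level=2
    C->A: in-degree(A)=0, level(A)=3, enqueue
  process A: level=3
All levels: A:3, B:0, C:2, D:1

Answer: A:3, B:0, C:2, D:1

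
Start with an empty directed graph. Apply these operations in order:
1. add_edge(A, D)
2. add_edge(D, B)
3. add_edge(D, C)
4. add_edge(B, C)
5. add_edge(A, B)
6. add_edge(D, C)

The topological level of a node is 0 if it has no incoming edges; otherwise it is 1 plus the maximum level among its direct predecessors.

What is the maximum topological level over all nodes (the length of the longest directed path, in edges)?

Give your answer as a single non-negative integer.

Op 1: add_edge(A, D). Edges now: 1
Op 2: add_edge(D, B). Edges now: 2
Op 3: add_edge(D, C). Edges now: 3
Op 4: add_edge(B, C). Edges now: 4
Op 5: add_edge(A, B). Edges now: 5
Op 6: add_edge(D, C) (duplicate, no change). Edges now: 5
Compute levels (Kahn BFS):
  sources (in-degree 0): A
  process A: level=0
    A->B: in-degree(B)=1, level(B)>=1
    A->D: in-degree(D)=0, level(D)=1, enqueue
  process D: level=1
    D->B: in-degree(B)=0, level(B)=2, enqueue
    D->C: in-degree(C)=1, level(C)>=2
  process B: level=2
    B->C: in-degree(C)=0, level(C)=3, enqueue
  process C: level=3
All levels: A:0, B:2, C:3, D:1
max level = 3

Answer: 3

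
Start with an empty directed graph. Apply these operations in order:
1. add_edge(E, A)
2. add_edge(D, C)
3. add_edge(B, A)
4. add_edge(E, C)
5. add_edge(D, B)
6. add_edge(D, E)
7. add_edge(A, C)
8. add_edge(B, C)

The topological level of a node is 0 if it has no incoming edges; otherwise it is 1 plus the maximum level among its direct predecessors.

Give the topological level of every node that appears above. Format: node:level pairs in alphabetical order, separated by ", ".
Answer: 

Op 1: add_edge(E, A). Edges now: 1
Op 2: add_edge(D, C). Edges now: 2
Op 3: add_edge(B, A). Edges now: 3
Op 4: add_edge(E, C). Edges now: 4
Op 5: add_edge(D, B). Edges now: 5
Op 6: add_edge(D, E). Edges now: 6
Op 7: add_edge(A, C). Edges now: 7
Op 8: add_edge(B, C). Edges now: 8
Compute levels (Kahn BFS):
  sources (in-degree 0): D
  process D: level=0
    D->B: in-degree(B)=0, level(B)=1, enqueue
    D->C: in-degree(C)=3, level(C)>=1
    D->E: in-degree(E)=0, level(E)=1, enqueue
  process B: level=1
    B->A: in-degree(A)=1, level(A)>=2
    B->C: in-degree(C)=2, level(C)>=2
  process E: level=1
    E->A: in-degree(A)=0, level(A)=2, enqueue
    E->C: in-degree(C)=1, level(C)>=2
  process A: level=2
    A->C: in-degree(C)=0, level(C)=3, enqueue
  process C: level=3
All levels: A:2, B:1, C:3, D:0, E:1

Answer: A:2, B:1, C:3, D:0, E:1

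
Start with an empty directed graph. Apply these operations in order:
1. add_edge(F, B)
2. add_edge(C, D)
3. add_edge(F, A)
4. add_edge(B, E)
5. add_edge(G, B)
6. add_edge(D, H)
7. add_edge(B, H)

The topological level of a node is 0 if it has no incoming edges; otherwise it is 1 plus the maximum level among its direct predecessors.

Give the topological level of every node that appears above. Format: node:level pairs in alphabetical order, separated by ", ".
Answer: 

Op 1: add_edge(F, B). Edges now: 1
Op 2: add_edge(C, D). Edges now: 2
Op 3: add_edge(F, A). Edges now: 3
Op 4: add_edge(B, E). Edges now: 4
Op 5: add_edge(G, B). Edges now: 5
Op 6: add_edge(D, H). Edges now: 6
Op 7: add_edge(B, H). Edges now: 7
Compute levels (Kahn BFS):
  sources (in-degree 0): C, F, G
  process C: level=0
    C->D: in-degree(D)=0, level(D)=1, enqueue
  process F: level=0
    F->A: in-degree(A)=0, level(A)=1, enqueue
    F->B: in-degree(B)=1, level(B)>=1
  process G: level=0
    G->B: in-degree(B)=0, level(B)=1, enqueue
  process D: level=1
    D->H: in-degree(H)=1, level(H)>=2
  process A: level=1
  process B: level=1
    B->E: in-degree(E)=0, level(E)=2, enqueue
    B->H: in-degree(H)=0, level(H)=2, enqueue
  process E: level=2
  process H: level=2
All levels: A:1, B:1, C:0, D:1, E:2, F:0, G:0, H:2

Answer: A:1, B:1, C:0, D:1, E:2, F:0, G:0, H:2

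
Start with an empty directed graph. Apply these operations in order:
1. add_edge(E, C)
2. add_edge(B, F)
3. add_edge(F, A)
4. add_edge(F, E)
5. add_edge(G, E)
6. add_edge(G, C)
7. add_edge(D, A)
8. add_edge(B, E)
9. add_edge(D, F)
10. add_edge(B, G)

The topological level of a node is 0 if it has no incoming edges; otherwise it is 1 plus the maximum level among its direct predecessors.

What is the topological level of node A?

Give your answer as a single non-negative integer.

Op 1: add_edge(E, C). Edges now: 1
Op 2: add_edge(B, F). Edges now: 2
Op 3: add_edge(F, A). Edges now: 3
Op 4: add_edge(F, E). Edges now: 4
Op 5: add_edge(G, E). Edges now: 5
Op 6: add_edge(G, C). Edges now: 6
Op 7: add_edge(D, A). Edges now: 7
Op 8: add_edge(B, E). Edges now: 8
Op 9: add_edge(D, F). Edges now: 9
Op 10: add_edge(B, G). Edges now: 10
Compute levels (Kahn BFS):
  sources (in-degree 0): B, D
  process B: level=0
    B->E: in-degree(E)=2, level(E)>=1
    B->F: in-degree(F)=1, level(F)>=1
    B->G: in-degree(G)=0, level(G)=1, enqueue
  process D: level=0
    D->A: in-degree(A)=1, level(A)>=1
    D->F: in-degree(F)=0, level(F)=1, enqueue
  process G: level=1
    G->C: in-degree(C)=1, level(C)>=2
    G->E: in-degree(E)=1, level(E)>=2
  process F: level=1
    F->A: in-degree(A)=0, level(A)=2, enqueue
    F->E: in-degree(E)=0, level(E)=2, enqueue
  process A: level=2
  process E: level=2
    E->C: in-degree(C)=0, level(C)=3, enqueue
  process C: level=3
All levels: A:2, B:0, C:3, D:0, E:2, F:1, G:1
level(A) = 2

Answer: 2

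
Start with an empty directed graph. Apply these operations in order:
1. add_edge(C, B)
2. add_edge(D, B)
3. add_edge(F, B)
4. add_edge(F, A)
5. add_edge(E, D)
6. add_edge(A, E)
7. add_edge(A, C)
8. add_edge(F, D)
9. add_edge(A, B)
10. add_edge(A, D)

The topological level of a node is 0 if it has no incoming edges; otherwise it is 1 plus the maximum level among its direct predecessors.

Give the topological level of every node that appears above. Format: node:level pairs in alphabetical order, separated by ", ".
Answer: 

Op 1: add_edge(C, B). Edges now: 1
Op 2: add_edge(D, B). Edges now: 2
Op 3: add_edge(F, B). Edges now: 3
Op 4: add_edge(F, A). Edges now: 4
Op 5: add_edge(E, D). Edges now: 5
Op 6: add_edge(A, E). Edges now: 6
Op 7: add_edge(A, C). Edges now: 7
Op 8: add_edge(F, D). Edges now: 8
Op 9: add_edge(A, B). Edges now: 9
Op 10: add_edge(A, D). Edges now: 10
Compute levels (Kahn BFS):
  sources (in-degree 0): F
  process F: level=0
    F->A: in-degree(A)=0, level(A)=1, enqueue
    F->B: in-degree(B)=3, level(B)>=1
    F->D: in-degree(D)=2, level(D)>=1
  process A: level=1
    A->B: in-degree(B)=2, level(B)>=2
    A->C: in-degree(C)=0, level(C)=2, enqueue
    A->D: in-degree(D)=1, level(D)>=2
    A->E: in-degree(E)=0, level(E)=2, enqueue
  process C: level=2
    C->B: in-degree(B)=1, level(B)>=3
  process E: level=2
    E->D: in-degree(D)=0, level(D)=3, enqueue
  process D: level=3
    D->B: in-degree(B)=0, level(B)=4, enqueue
  process B: level=4
All levels: A:1, B:4, C:2, D:3, E:2, F:0

Answer: A:1, B:4, C:2, D:3, E:2, F:0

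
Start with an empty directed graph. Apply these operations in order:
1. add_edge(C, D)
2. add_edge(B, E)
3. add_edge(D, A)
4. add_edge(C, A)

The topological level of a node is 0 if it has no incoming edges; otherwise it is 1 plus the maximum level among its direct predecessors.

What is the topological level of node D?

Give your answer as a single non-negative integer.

Op 1: add_edge(C, D). Edges now: 1
Op 2: add_edge(B, E). Edges now: 2
Op 3: add_edge(D, A). Edges now: 3
Op 4: add_edge(C, A). Edges now: 4
Compute levels (Kahn BFS):
  sources (in-degree 0): B, C
  process B: level=0
    B->E: in-degree(E)=0, level(E)=1, enqueue
  process C: level=0
    C->A: in-degree(A)=1, level(A)>=1
    C->D: in-degree(D)=0, level(D)=1, enqueue
  process E: level=1
  process D: level=1
    D->A: in-degree(A)=0, level(A)=2, enqueue
  process A: level=2
All levels: A:2, B:0, C:0, D:1, E:1
level(D) = 1

Answer: 1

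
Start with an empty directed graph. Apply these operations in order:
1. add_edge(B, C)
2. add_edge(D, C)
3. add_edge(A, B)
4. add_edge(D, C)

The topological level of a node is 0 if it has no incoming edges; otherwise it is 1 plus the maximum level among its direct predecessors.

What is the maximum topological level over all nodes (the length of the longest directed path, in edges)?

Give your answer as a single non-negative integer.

Op 1: add_edge(B, C). Edges now: 1
Op 2: add_edge(D, C). Edges now: 2
Op 3: add_edge(A, B). Edges now: 3
Op 4: add_edge(D, C) (duplicate, no change). Edges now: 3
Compute levels (Kahn BFS):
  sources (in-degree 0): A, D
  process A: level=0
    A->B: in-degree(B)=0, level(B)=1, enqueue
  process D: level=0
    D->C: in-degree(C)=1, level(C)>=1
  process B: level=1
    B->C: in-degree(C)=0, level(C)=2, enqueue
  process C: level=2
All levels: A:0, B:1, C:2, D:0
max level = 2

Answer: 2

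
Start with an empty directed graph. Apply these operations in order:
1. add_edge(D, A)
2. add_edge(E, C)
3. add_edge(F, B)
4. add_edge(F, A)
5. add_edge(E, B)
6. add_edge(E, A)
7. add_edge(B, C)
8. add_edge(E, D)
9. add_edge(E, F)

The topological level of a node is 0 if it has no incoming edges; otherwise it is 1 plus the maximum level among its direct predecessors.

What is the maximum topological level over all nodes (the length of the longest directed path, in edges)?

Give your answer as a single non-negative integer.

Op 1: add_edge(D, A). Edges now: 1
Op 2: add_edge(E, C). Edges now: 2
Op 3: add_edge(F, B). Edges now: 3
Op 4: add_edge(F, A). Edges now: 4
Op 5: add_edge(E, B). Edges now: 5
Op 6: add_edge(E, A). Edges now: 6
Op 7: add_edge(B, C). Edges now: 7
Op 8: add_edge(E, D). Edges now: 8
Op 9: add_edge(E, F). Edges now: 9
Compute levels (Kahn BFS):
  sources (in-degree 0): E
  process E: level=0
    E->A: in-degree(A)=2, level(A)>=1
    E->B: in-degree(B)=1, level(B)>=1
    E->C: in-degree(C)=1, level(C)>=1
    E->D: in-degree(D)=0, level(D)=1, enqueue
    E->F: in-degree(F)=0, level(F)=1, enqueue
  process D: level=1
    D->A: in-degree(A)=1, level(A)>=2
  process F: level=1
    F->A: in-degree(A)=0, level(A)=2, enqueue
    F->B: in-degree(B)=0, level(B)=2, enqueue
  process A: level=2
  process B: level=2
    B->C: in-degree(C)=0, level(C)=3, enqueue
  process C: level=3
All levels: A:2, B:2, C:3, D:1, E:0, F:1
max level = 3

Answer: 3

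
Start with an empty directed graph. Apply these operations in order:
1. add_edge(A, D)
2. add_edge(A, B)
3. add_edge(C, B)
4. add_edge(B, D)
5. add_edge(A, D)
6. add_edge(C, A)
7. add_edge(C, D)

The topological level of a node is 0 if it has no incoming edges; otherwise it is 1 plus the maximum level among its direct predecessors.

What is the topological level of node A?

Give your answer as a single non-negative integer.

Op 1: add_edge(A, D). Edges now: 1
Op 2: add_edge(A, B). Edges now: 2
Op 3: add_edge(C, B). Edges now: 3
Op 4: add_edge(B, D). Edges now: 4
Op 5: add_edge(A, D) (duplicate, no change). Edges now: 4
Op 6: add_edge(C, A). Edges now: 5
Op 7: add_edge(C, D). Edges now: 6
Compute levels (Kahn BFS):
  sources (in-degree 0): C
  process C: level=0
    C->A: in-degree(A)=0, level(A)=1, enqueue
    C->B: in-degree(B)=1, level(B)>=1
    C->D: in-degree(D)=2, level(D)>=1
  process A: level=1
    A->B: in-degree(B)=0, level(B)=2, enqueue
    A->D: in-degree(D)=1, level(D)>=2
  process B: level=2
    B->D: in-degree(D)=0, level(D)=3, enqueue
  process D: level=3
All levels: A:1, B:2, C:0, D:3
level(A) = 1

Answer: 1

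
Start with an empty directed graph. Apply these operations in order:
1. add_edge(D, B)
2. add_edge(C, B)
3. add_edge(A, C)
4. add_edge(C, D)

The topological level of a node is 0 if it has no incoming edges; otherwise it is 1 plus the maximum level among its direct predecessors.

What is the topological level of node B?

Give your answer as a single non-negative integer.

Answer: 3

Derivation:
Op 1: add_edge(D, B). Edges now: 1
Op 2: add_edge(C, B). Edges now: 2
Op 3: add_edge(A, C). Edges now: 3
Op 4: add_edge(C, D). Edges now: 4
Compute levels (Kahn BFS):
  sources (in-degree 0): A
  process A: level=0
    A->C: in-degree(C)=0, level(C)=1, enqueue
  process C: level=1
    C->B: in-degree(B)=1, level(B)>=2
    C->D: in-degree(D)=0, level(D)=2, enqueue
  process D: level=2
    D->B: in-degree(B)=0, level(B)=3, enqueue
  process B: level=3
All levels: A:0, B:3, C:1, D:2
level(B) = 3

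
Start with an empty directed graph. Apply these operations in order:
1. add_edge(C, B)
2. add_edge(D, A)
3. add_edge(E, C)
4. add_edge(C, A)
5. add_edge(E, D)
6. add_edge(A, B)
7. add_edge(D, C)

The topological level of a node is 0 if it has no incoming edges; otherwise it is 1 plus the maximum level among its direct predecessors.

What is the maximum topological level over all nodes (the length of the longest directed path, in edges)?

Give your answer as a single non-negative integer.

Op 1: add_edge(C, B). Edges now: 1
Op 2: add_edge(D, A). Edges now: 2
Op 3: add_edge(E, C). Edges now: 3
Op 4: add_edge(C, A). Edges now: 4
Op 5: add_edge(E, D). Edges now: 5
Op 6: add_edge(A, B). Edges now: 6
Op 7: add_edge(D, C). Edges now: 7
Compute levels (Kahn BFS):
  sources (in-degree 0): E
  process E: level=0
    E->C: in-degree(C)=1, level(C)>=1
    E->D: in-degree(D)=0, level(D)=1, enqueue
  process D: level=1
    D->A: in-degree(A)=1, level(A)>=2
    D->C: in-degree(C)=0, level(C)=2, enqueue
  process C: level=2
    C->A: in-degree(A)=0, level(A)=3, enqueue
    C->B: in-degree(B)=1, level(B)>=3
  process A: level=3
    A->B: in-degree(B)=0, level(B)=4, enqueue
  process B: level=4
All levels: A:3, B:4, C:2, D:1, E:0
max level = 4

Answer: 4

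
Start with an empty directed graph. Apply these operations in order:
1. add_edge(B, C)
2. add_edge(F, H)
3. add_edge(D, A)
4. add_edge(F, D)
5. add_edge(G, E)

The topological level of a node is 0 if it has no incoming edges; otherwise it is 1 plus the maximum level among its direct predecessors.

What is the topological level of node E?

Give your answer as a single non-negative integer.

Op 1: add_edge(B, C). Edges now: 1
Op 2: add_edge(F, H). Edges now: 2
Op 3: add_edge(D, A). Edges now: 3
Op 4: add_edge(F, D). Edges now: 4
Op 5: add_edge(G, E). Edges now: 5
Compute levels (Kahn BFS):
  sources (in-degree 0): B, F, G
  process B: level=0
    B->C: in-degree(C)=0, level(C)=1, enqueue
  process F: level=0
    F->D: in-degree(D)=0, level(D)=1, enqueue
    F->H: in-degree(H)=0, level(H)=1, enqueue
  process G: level=0
    G->E: in-degree(E)=0, level(E)=1, enqueue
  process C: level=1
  process D: level=1
    D->A: in-degree(A)=0, level(A)=2, enqueue
  process H: level=1
  process E: level=1
  process A: level=2
All levels: A:2, B:0, C:1, D:1, E:1, F:0, G:0, H:1
level(E) = 1

Answer: 1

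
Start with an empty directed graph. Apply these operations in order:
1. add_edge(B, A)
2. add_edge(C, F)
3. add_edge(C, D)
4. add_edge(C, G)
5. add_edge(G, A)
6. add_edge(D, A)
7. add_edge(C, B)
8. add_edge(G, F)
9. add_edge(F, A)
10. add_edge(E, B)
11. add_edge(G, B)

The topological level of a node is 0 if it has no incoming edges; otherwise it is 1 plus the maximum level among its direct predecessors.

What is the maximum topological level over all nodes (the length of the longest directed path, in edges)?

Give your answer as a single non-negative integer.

Answer: 3

Derivation:
Op 1: add_edge(B, A). Edges now: 1
Op 2: add_edge(C, F). Edges now: 2
Op 3: add_edge(C, D). Edges now: 3
Op 4: add_edge(C, G). Edges now: 4
Op 5: add_edge(G, A). Edges now: 5
Op 6: add_edge(D, A). Edges now: 6
Op 7: add_edge(C, B). Edges now: 7
Op 8: add_edge(G, F). Edges now: 8
Op 9: add_edge(F, A). Edges now: 9
Op 10: add_edge(E, B). Edges now: 10
Op 11: add_edge(G, B). Edges now: 11
Compute levels (Kahn BFS):
  sources (in-degree 0): C, E
  process C: level=0
    C->B: in-degree(B)=2, level(B)>=1
    C->D: in-degree(D)=0, level(D)=1, enqueue
    C->F: in-degree(F)=1, level(F)>=1
    C->G: in-degree(G)=0, level(G)=1, enqueue
  process E: level=0
    E->B: in-degree(B)=1, level(B)>=1
  process D: level=1
    D->A: in-degree(A)=3, level(A)>=2
  process G: level=1
    G->A: in-degree(A)=2, level(A)>=2
    G->B: in-degree(B)=0, level(B)=2, enqueue
    G->F: in-degree(F)=0, level(F)=2, enqueue
  process B: level=2
    B->A: in-degree(A)=1, level(A)>=3
  process F: level=2
    F->A: in-degree(A)=0, level(A)=3, enqueue
  process A: level=3
All levels: A:3, B:2, C:0, D:1, E:0, F:2, G:1
max level = 3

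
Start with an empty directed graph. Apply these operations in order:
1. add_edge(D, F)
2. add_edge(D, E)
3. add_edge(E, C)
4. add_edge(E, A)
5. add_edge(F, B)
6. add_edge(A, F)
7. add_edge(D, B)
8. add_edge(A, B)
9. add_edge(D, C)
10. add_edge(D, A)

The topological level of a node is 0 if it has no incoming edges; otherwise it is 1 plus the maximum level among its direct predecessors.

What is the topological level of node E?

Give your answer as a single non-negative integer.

Op 1: add_edge(D, F). Edges now: 1
Op 2: add_edge(D, E). Edges now: 2
Op 3: add_edge(E, C). Edges now: 3
Op 4: add_edge(E, A). Edges now: 4
Op 5: add_edge(F, B). Edges now: 5
Op 6: add_edge(A, F). Edges now: 6
Op 7: add_edge(D, B). Edges now: 7
Op 8: add_edge(A, B). Edges now: 8
Op 9: add_edge(D, C). Edges now: 9
Op 10: add_edge(D, A). Edges now: 10
Compute levels (Kahn BFS):
  sources (in-degree 0): D
  process D: level=0
    D->A: in-degree(A)=1, level(A)>=1
    D->B: in-degree(B)=2, level(B)>=1
    D->C: in-degree(C)=1, level(C)>=1
    D->E: in-degree(E)=0, level(E)=1, enqueue
    D->F: in-degree(F)=1, level(F)>=1
  process E: level=1
    E->A: in-degree(A)=0, level(A)=2, enqueue
    E->C: in-degree(C)=0, level(C)=2, enqueue
  process A: level=2
    A->B: in-degree(B)=1, level(B)>=3
    A->F: in-degree(F)=0, level(F)=3, enqueue
  process C: level=2
  process F: level=3
    F->B: in-degree(B)=0, level(B)=4, enqueue
  process B: level=4
All levels: A:2, B:4, C:2, D:0, E:1, F:3
level(E) = 1

Answer: 1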